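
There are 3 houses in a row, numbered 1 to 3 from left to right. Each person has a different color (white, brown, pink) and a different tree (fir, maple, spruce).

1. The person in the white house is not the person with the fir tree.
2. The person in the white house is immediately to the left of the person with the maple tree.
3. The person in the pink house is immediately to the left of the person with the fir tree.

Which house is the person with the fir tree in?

That leaves brown as the color for house 3.
The only tree still possible for house 1 is spruce.
The person in the pink house is narrowed to house 1 or 2; consider each.
Placing it in house 1 leads to a contradiction, so it's in house 2.
Clue 3: the person with the fir tree is in house 3.
That leaves white as the color for house 1.
House 2 tree: only maple fits.
So: house 1 = white/spruce, house 2 = pink/maple, house 3 = brown/fir.

3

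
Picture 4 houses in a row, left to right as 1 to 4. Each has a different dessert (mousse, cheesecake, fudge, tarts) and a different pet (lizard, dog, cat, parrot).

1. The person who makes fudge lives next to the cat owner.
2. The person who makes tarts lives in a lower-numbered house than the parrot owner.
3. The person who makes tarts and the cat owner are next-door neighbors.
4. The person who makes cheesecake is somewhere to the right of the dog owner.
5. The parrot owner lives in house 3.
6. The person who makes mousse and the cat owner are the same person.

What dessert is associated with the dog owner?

tarts

From clue 5, the parrot owner must be in house 3.
House 4 dessert: only cheesecake fits.
So house 4 gets lizard for pet.
So house 3 gets fudge for dessert.
Clue 1 places the cat owner in house 2.
The person who makes tarts is in house 1 (clue 3).
Clue 6 places the person who makes mousse in house 2.
The only pet still possible for house 1 is dog.
So: house 1 = tarts/dog, house 2 = mousse/cat, house 3 = fudge/parrot, house 4 = cheesecake/lizard.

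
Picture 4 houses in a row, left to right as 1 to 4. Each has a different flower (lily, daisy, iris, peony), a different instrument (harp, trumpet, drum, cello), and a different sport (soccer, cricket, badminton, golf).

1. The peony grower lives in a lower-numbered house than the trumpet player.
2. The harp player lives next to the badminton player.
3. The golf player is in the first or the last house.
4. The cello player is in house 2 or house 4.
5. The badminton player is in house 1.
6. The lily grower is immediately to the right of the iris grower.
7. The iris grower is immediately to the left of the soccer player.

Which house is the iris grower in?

Clue 5: the badminton player is in house 1.
That leaves golf as the sport for house 4.
Clue 2 places the harp player in house 2.
So house 1 gets drum for instrument.
So house 3 gets trumpet for instrument.
That leaves cello as the instrument for house 4.
The only flower still possible for house 4 is daisy.
The only flower still possible for house 3 is lily.
Clue 6 places the iris grower in house 2.
By clue 7, the soccer player is in house 3.
House 1's flower must be peony (nothing else left).
So house 2 gets cricket for sport.
So: house 1 = peony/drum/badminton, house 2 = iris/harp/cricket, house 3 = lily/trumpet/soccer, house 4 = daisy/cello/golf.

2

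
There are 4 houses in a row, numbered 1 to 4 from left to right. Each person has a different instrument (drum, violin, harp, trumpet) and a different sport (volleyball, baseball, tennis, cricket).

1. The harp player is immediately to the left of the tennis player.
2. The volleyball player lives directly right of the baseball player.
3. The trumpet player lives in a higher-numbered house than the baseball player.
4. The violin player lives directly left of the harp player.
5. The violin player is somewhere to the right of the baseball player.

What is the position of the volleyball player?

From clue 5, the violin player must be in house 2.
The baseball player is in house 1 (clue 5).
House 1's instrument must be drum (nothing else left).
House 3's instrument must be harp (nothing else left).
That leaves trumpet as the instrument for house 4.
The tennis player is in house 4 (clue 1).
The volleyball player is in house 2 (clue 2).
That leaves cricket as the sport for house 3.
So: house 1 = drum/baseball, house 2 = violin/volleyball, house 3 = harp/cricket, house 4 = trumpet/tennis.

2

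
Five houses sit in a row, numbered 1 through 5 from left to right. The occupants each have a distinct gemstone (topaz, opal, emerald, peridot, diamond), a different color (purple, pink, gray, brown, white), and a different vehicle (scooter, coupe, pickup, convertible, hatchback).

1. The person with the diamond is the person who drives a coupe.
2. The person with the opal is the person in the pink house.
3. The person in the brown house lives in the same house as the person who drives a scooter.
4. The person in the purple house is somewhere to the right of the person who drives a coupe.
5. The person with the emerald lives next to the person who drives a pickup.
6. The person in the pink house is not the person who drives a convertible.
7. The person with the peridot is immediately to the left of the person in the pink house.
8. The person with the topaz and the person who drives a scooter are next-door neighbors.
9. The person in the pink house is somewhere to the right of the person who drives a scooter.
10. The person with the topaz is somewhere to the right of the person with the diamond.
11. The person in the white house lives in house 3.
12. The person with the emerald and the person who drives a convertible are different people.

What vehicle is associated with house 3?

pickup

The person in the white house is in house 3 (clue 11).
The person with the opal is narrowed to house 2 or 4 or 5; consider each.
Placing it in house 2 and house 4 leads to a contradiction, so it's in house 5.
From clue 2, the person in the pink house must be in house 5.
The person with the peridot is in house 4 (clue 7).
House 5's vehicle must be hatchback (nothing else left).
The person with the diamond is narrowed to house 1 or 2; consider each.
Placing it in house 2 leads to a contradiction, so it's in house 1.
The person who drives a coupe is in house 1 (clue 1).
Clue 8 places the person with the topaz in house 3.
That leaves emerald as the gemstone for house 2.
House 1's color must be gray (nothing else left).
From clue 5, the person who drives a pickup must be in house 3.
So house 2 gets scooter for vehicle.
So house 4 gets convertible for vehicle.
Clue 3 places the person in the brown house in house 2.
The only color still possible for house 4 is purple.
So: house 1 = diamond/gray/coupe, house 2 = emerald/brown/scooter, house 3 = topaz/white/pickup, house 4 = peridot/purple/convertible, house 5 = opal/pink/hatchback.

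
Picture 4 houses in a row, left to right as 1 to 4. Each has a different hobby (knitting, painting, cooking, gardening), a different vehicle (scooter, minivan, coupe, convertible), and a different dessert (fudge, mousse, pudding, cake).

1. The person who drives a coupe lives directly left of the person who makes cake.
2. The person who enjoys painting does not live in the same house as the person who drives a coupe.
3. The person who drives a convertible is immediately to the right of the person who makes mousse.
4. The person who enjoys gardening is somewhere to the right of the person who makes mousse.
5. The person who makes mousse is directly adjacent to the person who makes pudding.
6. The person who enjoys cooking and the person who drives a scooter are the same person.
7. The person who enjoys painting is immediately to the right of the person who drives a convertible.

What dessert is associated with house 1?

The person who enjoys painting is narrowed to house 3 or 4; consider each.
Placing it in house 3 leads to a contradiction, so it's in house 4.
The person who drives a convertible is in house 3 (clue 7).
From clue 3, the person who makes mousse must be in house 2.
Clue 4 places the person who enjoys gardening in house 3.
The only vehicle still possible for house 4 is minivan.
House 3's dessert must be cake (nothing else left).
That leaves fudge as the dessert for house 4.
Clue 1: the person who drives a coupe is in house 2.
House 1 vehicle: only scooter fits.
That leaves pudding as the dessert for house 1.
By clue 6, the person who enjoys cooking is in house 1.
So house 2 gets knitting for hobby.
So: house 1 = cooking/scooter/pudding, house 2 = knitting/coupe/mousse, house 3 = gardening/convertible/cake, house 4 = painting/minivan/fudge.

pudding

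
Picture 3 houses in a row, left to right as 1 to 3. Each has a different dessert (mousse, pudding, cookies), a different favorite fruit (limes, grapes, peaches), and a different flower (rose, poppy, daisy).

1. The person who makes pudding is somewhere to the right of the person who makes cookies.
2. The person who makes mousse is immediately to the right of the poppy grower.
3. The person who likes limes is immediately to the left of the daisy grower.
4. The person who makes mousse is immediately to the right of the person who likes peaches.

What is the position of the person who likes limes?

So house 1 gets cookies for dessert.
That leaves grapes as the favorite fruit for house 3.
The person who makes mousse is narrowed to house 2 or 3; consider each.
Placing it in house 3 leads to a contradiction, so it's in house 2.
By clue 2, the poppy grower is in house 1.
Clue 4 places the person who likes peaches in house 1.
House 3's dessert must be pudding (nothing else left).
House 2 favorite fruit: only limes fits.
By clue 3, the daisy grower is in house 3.
The only flower still possible for house 2 is rose.
So: house 1 = cookies/peaches/poppy, house 2 = mousse/limes/rose, house 3 = pudding/grapes/daisy.

2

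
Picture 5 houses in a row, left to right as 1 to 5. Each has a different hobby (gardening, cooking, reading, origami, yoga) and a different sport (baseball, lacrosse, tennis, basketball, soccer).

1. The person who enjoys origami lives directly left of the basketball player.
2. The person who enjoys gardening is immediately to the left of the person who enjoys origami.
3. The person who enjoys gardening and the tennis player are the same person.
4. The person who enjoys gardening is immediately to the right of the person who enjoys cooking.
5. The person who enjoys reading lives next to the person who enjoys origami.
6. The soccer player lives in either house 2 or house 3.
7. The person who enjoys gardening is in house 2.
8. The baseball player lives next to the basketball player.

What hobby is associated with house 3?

origami

Clue 7 places the person who enjoys gardening in house 2.
The only hobby still possible for house 1 is cooking.
Clue 2: the person who enjoys origami is in house 3.
By clue 3, the tennis player is in house 2.
Clue 5: the person who enjoys reading is in house 4.
That leaves yoga as the hobby for house 5.
That leaves lacrosse as the sport for house 1.
House 3 sport: only soccer fits.
The basketball player is in house 4 (clue 1).
Clue 8 places the baseball player in house 5.
So: house 1 = cooking/lacrosse, house 2 = gardening/tennis, house 3 = origami/soccer, house 4 = reading/basketball, house 5 = yoga/baseball.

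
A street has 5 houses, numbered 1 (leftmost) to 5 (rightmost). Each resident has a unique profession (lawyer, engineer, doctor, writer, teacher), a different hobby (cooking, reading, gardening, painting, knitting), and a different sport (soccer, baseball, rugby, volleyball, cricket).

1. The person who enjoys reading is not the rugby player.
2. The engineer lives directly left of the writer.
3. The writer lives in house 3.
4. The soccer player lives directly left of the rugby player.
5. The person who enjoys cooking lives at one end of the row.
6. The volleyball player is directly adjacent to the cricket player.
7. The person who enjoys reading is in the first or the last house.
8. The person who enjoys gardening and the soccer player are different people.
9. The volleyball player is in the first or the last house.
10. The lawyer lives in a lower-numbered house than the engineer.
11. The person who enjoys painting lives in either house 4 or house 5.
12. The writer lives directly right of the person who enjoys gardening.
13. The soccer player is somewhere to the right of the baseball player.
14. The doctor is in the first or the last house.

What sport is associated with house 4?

soccer

The writer is in house 3 (clue 3).
From clue 12, the person who enjoys gardening must be in house 2.
House 3 hobby: only knitting fits.
So house 4 gets painting for hobby.
Clue 2 places the engineer in house 2.
By clue 10, the lawyer is in house 1.
House 4's profession must be teacher (nothing else left).
The only profession still possible for house 5 is doctor.
The person who enjoys cooking is narrowed to house 1 or 5; consider each.
Placing it in house 1 leads to a contradiction, so it's in house 5.
The only hobby still possible for house 1 is reading.
The cricket player is narrowed to house 2 or 4; consider each.
Placing it in house 4 leads to a contradiction, so it's in house 2.
By clue 6, the volleyball player is in house 1.
That leaves rugby as the sport for house 5.
Clue 4 places the soccer player in house 4.
That leaves baseball as the sport for house 3.
So: house 1 = lawyer/reading/volleyball, house 2 = engineer/gardening/cricket, house 3 = writer/knitting/baseball, house 4 = teacher/painting/soccer, house 5 = doctor/cooking/rugby.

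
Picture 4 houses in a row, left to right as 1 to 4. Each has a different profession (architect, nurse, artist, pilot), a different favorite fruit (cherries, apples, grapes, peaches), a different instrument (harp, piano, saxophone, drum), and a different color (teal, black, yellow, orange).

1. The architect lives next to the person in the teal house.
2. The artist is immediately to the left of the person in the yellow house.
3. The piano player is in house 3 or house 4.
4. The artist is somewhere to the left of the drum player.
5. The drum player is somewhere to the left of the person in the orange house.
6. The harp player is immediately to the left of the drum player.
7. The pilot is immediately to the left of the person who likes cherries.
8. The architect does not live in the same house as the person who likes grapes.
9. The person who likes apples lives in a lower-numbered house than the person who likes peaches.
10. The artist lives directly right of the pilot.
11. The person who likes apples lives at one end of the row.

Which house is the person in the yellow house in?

3

Clue 11: the person who likes apples is in house 1.
Clue 4: the artist is in house 2.
By clue 4, the drum player is in house 3.
Clue 5 places the person in the orange house in house 4.
By clue 6, the harp player is in house 2.
Clue 10: the pilot is in house 1.
House 1 instrument: only saxophone fits.
That leaves piano as the instrument for house 4.
By clue 7, the person who likes cherries is in house 2.
So house 1 gets black for color.
House 2 color: only teal fits.
House 3's color must be yellow (nothing else left).
By clue 1, the architect is in house 3.
Clue 8 places the person who likes grapes in house 4.
The only profession still possible for house 4 is nurse.
House 3 favorite fruit: only peaches fits.
So: house 1 = pilot/apples/saxophone/black, house 2 = artist/cherries/harp/teal, house 3 = architect/peaches/drum/yellow, house 4 = nurse/grapes/piano/orange.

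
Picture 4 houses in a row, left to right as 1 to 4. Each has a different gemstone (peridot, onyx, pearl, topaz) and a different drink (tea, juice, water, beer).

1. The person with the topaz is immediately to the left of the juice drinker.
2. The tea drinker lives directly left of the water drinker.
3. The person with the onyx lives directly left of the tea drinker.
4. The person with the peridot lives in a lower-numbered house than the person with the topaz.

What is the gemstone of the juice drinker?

That leaves pearl as the gemstone for house 4.
House 1's drink must be beer (nothing else left).
The only gemstone still possible for house 3 is topaz.
House 2's drink must be tea (nothing else left).
The juice drinker is in house 4 (clue 1).
From clue 2, the water drinker must be in house 3.
Clue 3: the person with the onyx is in house 1.
That leaves peridot as the gemstone for house 2.
So: house 1 = onyx/beer, house 2 = peridot/tea, house 3 = topaz/water, house 4 = pearl/juice.

pearl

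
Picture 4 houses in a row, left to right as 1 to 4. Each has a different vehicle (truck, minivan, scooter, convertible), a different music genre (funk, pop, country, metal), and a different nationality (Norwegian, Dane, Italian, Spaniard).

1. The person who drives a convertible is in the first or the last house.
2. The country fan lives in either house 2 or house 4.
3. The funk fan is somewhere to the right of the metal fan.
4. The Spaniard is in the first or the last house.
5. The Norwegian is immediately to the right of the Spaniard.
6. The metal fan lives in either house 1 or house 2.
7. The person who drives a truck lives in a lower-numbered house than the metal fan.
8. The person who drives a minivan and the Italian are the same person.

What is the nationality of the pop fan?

Clue 5 places the Norwegian in house 2.
By clue 5, the Spaniard is in house 1.
From clue 7, the person who drives a truck must be in house 1.
Clue 7 places the metal fan in house 2.
The only vehicle still possible for house 4 is convertible.
House 1 music genre: only pop fits.
House 3's music genre must be funk (nothing else left).
House 4's music genre must be country (nothing else left).
Clue 8 places the person who drives a minivan in house 3.
The Italian is in house 3 (clue 8).
House 2's vehicle must be scooter (nothing else left).
House 4 nationality: only Dane fits.
So: house 1 = truck/pop/Spaniard, house 2 = scooter/metal/Norwegian, house 3 = minivan/funk/Italian, house 4 = convertible/country/Dane.

Spaniard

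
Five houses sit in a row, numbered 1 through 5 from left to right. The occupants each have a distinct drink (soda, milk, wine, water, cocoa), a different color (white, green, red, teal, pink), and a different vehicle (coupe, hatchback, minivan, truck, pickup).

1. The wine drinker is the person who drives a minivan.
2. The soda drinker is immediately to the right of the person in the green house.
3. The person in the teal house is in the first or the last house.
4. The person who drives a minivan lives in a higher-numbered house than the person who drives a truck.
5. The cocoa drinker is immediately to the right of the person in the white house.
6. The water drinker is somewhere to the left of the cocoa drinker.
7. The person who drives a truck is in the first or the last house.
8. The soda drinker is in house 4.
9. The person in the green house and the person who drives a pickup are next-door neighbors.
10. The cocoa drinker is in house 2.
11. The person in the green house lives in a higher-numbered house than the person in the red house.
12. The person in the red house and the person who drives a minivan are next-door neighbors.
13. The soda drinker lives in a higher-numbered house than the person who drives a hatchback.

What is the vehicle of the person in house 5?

coupe

Clue 7: the person who drives a truck is in house 1.
From clue 8, the soda drinker must be in house 4.
Clue 10: the cocoa drinker is in house 2.
Clue 1 places the wine drinker in house 3.
Clue 1: the person who drives a minivan is in house 3.
Clue 2 places the person in the green house in house 3.
Clue 5 places the person in the white house in house 1.
From clue 6, the water drinker must be in house 1.
The person in the red house is in house 2 (clue 12).
The only drink still possible for house 5 is milk.
The only color still possible for house 4 is pink.
So house 5 gets teal for color.
That leaves coupe as the vehicle for house 5.
House 2 vehicle: only hatchback fits.
House 4's vehicle must be pickup (nothing else left).
So: house 1 = water/white/truck, house 2 = cocoa/red/hatchback, house 3 = wine/green/minivan, house 4 = soda/pink/pickup, house 5 = milk/teal/coupe.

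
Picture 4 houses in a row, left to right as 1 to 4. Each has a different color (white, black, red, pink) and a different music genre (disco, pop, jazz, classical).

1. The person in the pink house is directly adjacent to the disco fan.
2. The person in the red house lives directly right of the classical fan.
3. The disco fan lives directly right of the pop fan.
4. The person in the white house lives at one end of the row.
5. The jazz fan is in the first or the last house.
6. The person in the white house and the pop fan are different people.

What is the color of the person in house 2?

red

The person in the white house is narrowed to house 1 or 4; consider each.
Placing it in house 4 leads to a contradiction, so it's in house 1.
The disco fan is narrowed to house 3 or 4; consider each.
Placing it in house 4 leads to a contradiction, so it's in house 3.
From clue 3, the pop fan must be in house 2.
That leaves classical as the music genre for house 1.
That leaves jazz as the music genre for house 4.
By clue 2, the person in the red house is in house 2.
House 3 color: only black fits.
House 4 color: only pink fits.
So: house 1 = white/classical, house 2 = red/pop, house 3 = black/disco, house 4 = pink/jazz.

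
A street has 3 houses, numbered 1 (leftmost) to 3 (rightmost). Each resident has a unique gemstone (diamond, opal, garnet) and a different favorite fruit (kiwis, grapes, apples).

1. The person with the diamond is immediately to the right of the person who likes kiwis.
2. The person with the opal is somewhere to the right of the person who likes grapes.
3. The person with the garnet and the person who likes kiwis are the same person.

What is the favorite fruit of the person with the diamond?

grapes

House 1's gemstone must be garnet (nothing else left).
The only favorite fruit still possible for house 3 is apples.
The person who likes kiwis is in house 1 (clue 3).
So house 2 gets grapes for favorite fruit.
Clue 1 places the person with the diamond in house 2.
Clue 2 places the person with the opal in house 3.
So: house 1 = garnet/kiwis, house 2 = diamond/grapes, house 3 = opal/apples.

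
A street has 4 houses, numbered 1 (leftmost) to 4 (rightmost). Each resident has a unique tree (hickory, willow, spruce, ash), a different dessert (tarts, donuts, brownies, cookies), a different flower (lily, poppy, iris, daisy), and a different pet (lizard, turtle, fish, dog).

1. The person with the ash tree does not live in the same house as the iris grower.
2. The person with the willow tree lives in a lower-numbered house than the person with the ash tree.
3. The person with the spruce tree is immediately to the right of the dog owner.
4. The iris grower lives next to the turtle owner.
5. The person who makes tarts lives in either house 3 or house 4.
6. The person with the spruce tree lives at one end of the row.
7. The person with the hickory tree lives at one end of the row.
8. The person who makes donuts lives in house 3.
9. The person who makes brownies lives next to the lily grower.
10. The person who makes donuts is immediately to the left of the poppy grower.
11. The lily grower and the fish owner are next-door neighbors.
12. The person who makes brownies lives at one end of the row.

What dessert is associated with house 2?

The person with the spruce tree is in house 4 (clue 6).
The person who makes donuts is in house 3 (clue 8).
The poppy grower is in house 4 (clue 10).
House 2 dessert: only cookies fits.
By clue 3, the dog owner is in house 3.
House 1 tree: only hickory fits.
House 2 tree: only willow fits.
So house 3 gets ash for tree.
That leaves brownies as the dessert for house 1.
So house 4 gets tarts for dessert.
By clue 9, the lily grower is in house 2.
By clue 11, the fish owner is in house 1.
House 1 flower: only iris fits.
The only flower still possible for house 3 is daisy.
That leaves lizard as the pet for house 4.
House 2's pet must be turtle (nothing else left).
So: house 1 = hickory/brownies/iris/fish, house 2 = willow/cookies/lily/turtle, house 3 = ash/donuts/daisy/dog, house 4 = spruce/tarts/poppy/lizard.

cookies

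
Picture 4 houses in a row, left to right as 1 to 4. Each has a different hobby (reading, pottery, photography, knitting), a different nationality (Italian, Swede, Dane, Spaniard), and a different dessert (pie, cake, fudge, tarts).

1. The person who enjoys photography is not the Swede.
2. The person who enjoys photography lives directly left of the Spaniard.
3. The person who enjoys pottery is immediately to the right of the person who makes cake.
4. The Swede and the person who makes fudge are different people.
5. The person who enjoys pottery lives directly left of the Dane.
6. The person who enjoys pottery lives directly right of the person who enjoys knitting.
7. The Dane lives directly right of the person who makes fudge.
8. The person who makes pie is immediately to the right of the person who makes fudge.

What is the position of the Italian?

So house 4 gets reading for hobby.
The person who enjoys knitting is narrowed to house 1 or 2; consider each.
Placing it in house 2 leads to a contradiction, so it's in house 1.
Clue 6: the person who enjoys pottery is in house 2.
So house 3 gets photography for hobby.
From clue 2, the Spaniard must be in house 4.
The person who makes cake is in house 1 (clue 3).
Clue 5 places the Dane in house 3.
Clue 7: the person who makes fudge is in house 2.
By clue 8, the person who makes pie is in house 3.
House 4's dessert must be tarts (nothing else left).
The Swede is in house 1 (clue 4).
House 2 nationality: only Italian fits.
So: house 1 = knitting/Swede/cake, house 2 = pottery/Italian/fudge, house 3 = photography/Dane/pie, house 4 = reading/Spaniard/tarts.

2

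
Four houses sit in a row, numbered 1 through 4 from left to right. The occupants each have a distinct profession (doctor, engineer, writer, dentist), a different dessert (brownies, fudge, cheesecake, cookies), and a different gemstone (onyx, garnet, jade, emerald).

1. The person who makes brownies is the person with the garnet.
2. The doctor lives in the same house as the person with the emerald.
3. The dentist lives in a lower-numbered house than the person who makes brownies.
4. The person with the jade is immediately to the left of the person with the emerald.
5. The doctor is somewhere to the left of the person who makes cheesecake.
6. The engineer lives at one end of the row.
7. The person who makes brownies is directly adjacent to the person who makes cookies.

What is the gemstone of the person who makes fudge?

The doctor is narrowed to house 2 or 3; consider each.
Placing it in house 3 leads to a contradiction, so it's in house 2.
From clue 2, the person with the emerald must be in house 2.
The person with the jade is in house 1 (clue 4).
House 1's dessert must be fudge (nothing else left).
House 2's dessert must be cookies (nothing else left).
Clue 7 places the person who makes brownies in house 3.
That leaves cheesecake as the dessert for house 4.
Clue 1: the person with the garnet is in house 3.
Clue 3 places the dentist in house 1.
That leaves writer as the profession for house 3.
House 4 profession: only engineer fits.
House 4 gemstone: only onyx fits.
So: house 1 = dentist/fudge/jade, house 2 = doctor/cookies/emerald, house 3 = writer/brownies/garnet, house 4 = engineer/cheesecake/onyx.

jade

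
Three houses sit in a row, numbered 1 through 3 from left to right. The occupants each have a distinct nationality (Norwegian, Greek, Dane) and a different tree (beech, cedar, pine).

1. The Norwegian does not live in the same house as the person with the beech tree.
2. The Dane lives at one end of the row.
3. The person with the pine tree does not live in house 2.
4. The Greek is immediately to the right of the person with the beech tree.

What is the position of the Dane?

The Dane is narrowed to house 1 or 3; consider each.
Placing it in house 3 leads to a contradiction, so it's in house 1.
The Greek is narrowed to house 2 or 3; consider each.
Placing it in house 3 leads to a contradiction, so it's in house 2.
Clue 4: the person with the beech tree is in house 1.
House 3 nationality: only Norwegian fits.
That leaves cedar as the tree for house 2.
That leaves pine as the tree for house 3.
So: house 1 = Dane/beech, house 2 = Greek/cedar, house 3 = Norwegian/pine.

1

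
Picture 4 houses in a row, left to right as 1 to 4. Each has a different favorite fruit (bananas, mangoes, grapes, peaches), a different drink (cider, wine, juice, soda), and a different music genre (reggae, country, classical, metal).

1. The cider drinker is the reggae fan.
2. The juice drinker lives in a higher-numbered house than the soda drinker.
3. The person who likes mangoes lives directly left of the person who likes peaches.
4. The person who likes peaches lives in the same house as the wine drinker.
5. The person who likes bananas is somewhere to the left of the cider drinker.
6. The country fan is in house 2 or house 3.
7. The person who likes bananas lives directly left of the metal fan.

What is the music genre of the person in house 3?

country

That leaves soda as the drink for house 1.
The only music genre still possible for house 1 is classical.
The country fan is narrowed to house 2 or 3; consider each.
Placing it in house 2 leads to a contradiction, so it's in house 3.
The person who likes bananas is narrowed to house 1 or 3; consider each.
Placing it in house 3 leads to a contradiction, so it's in house 1.
From clue 7, the metal fan must be in house 2.
The only music genre still possible for house 4 is reggae.
Clue 1: the cider drinker is in house 4.
The only drink still possible for house 2 is juice.
House 3 drink: only wine fits.
Clue 4 places the person who likes peaches in house 3.
That leaves grapes as the favorite fruit for house 4.
House 2's favorite fruit must be mangoes (nothing else left).
So: house 1 = bananas/soda/classical, house 2 = mangoes/juice/metal, house 3 = peaches/wine/country, house 4 = grapes/cider/reggae.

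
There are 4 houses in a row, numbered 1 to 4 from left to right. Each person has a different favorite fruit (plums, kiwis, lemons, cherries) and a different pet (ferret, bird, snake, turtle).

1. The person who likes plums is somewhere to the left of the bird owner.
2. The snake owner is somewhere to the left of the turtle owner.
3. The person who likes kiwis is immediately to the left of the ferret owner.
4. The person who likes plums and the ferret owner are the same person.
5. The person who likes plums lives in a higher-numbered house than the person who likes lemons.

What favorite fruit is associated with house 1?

House 4 favorite fruit: only cherries fits.
The only pet still possible for house 1 is snake.
House 3 favorite fruit: only plums fits.
The bird owner is in house 4 (clue 1).
Clue 4: the ferret owner is in house 3.
House 2's pet must be turtle (nothing else left).
The person who likes kiwis is in house 2 (clue 3).
House 1's favorite fruit must be lemons (nothing else left).
So: house 1 = lemons/snake, house 2 = kiwis/turtle, house 3 = plums/ferret, house 4 = cherries/bird.

lemons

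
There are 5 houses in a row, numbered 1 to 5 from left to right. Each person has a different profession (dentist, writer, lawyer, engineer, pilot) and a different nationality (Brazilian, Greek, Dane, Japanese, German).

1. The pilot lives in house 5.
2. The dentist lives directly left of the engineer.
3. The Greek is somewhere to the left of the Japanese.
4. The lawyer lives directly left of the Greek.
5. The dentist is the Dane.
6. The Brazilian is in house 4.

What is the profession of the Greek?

From clue 1, the pilot must be in house 5.
From clue 6, the Brazilian must be in house 4.
The lawyer is narrowed to house 1 or 2; consider each.
Placing it in house 2 leads to a contradiction, so it's in house 1.
By clue 4, the Greek is in house 2.
By clue 5, the dentist is in house 3.
Clue 5 places the Dane in house 3.
The only profession still possible for house 2 is writer.
So house 4 gets engineer for profession.
So house 1 gets German for nationality.
House 5's nationality must be Japanese (nothing else left).
So: house 1 = lawyer/German, house 2 = writer/Greek, house 3 = dentist/Dane, house 4 = engineer/Brazilian, house 5 = pilot/Japanese.

writer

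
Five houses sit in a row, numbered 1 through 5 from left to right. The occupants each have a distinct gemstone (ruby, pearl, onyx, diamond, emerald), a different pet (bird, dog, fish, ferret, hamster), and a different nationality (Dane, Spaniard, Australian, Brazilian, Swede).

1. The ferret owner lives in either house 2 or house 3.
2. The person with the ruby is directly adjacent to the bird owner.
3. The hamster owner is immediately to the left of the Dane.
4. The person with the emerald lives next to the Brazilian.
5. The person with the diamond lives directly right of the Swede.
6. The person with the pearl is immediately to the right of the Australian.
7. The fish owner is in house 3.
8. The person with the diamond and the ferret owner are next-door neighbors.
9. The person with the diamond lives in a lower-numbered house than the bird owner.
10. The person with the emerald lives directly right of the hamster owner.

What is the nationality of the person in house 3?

Clue 7 places the fish owner in house 3.
So house 2 gets ferret for pet.
From clue 8, the person with the diamond must be in house 3.
House 1's gemstone must be onyx (nothing else left).
Clue 5: the Swede is in house 2.
Clue 3: the hamster owner is in house 4.
By clue 10, the person with the emerald is in house 5.
So house 2 gets pearl for gemstone.
That leaves ruby as the gemstone for house 4.
House 1 pet: only dog fits.
So house 5 gets bird for pet.
House 5's nationality must be Dane (nothing else left).
From clue 4, the Brazilian must be in house 4.
Clue 6: the Australian is in house 1.
The only nationality still possible for house 3 is Spaniard.
So: house 1 = onyx/dog/Australian, house 2 = pearl/ferret/Swede, house 3 = diamond/fish/Spaniard, house 4 = ruby/hamster/Brazilian, house 5 = emerald/bird/Dane.

Spaniard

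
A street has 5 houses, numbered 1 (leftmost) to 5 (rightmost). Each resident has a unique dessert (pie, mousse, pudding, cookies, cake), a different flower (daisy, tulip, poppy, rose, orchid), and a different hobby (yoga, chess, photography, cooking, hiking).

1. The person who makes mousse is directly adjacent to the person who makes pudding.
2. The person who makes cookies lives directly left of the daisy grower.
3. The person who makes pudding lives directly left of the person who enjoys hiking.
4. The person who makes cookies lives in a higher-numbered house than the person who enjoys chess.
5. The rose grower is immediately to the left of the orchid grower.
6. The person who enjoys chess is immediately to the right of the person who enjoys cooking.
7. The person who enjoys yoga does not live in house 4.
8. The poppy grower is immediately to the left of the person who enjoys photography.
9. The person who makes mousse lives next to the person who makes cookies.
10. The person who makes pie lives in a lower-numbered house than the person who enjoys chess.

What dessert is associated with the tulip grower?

cookies

The person who makes cookies is narrowed to house 3 or 4; consider each.
Placing it in house 3 leads to a contradiction, so it's in house 4.
The daisy grower is in house 5 (clue 2).
The person who makes mousse is in house 3 (clue 1).
The person who makes pudding is in house 2 (clue 1).
From clue 3, the person who enjoys hiking must be in house 3.
So house 5 gets cake for dessert.
So house 4 gets photography for hobby.
So house 5 gets yoga for hobby.
By clue 6, the person who enjoys cooking is in house 1.
Clue 8: the poppy grower is in house 3.
The only dessert still possible for house 1 is pie.
House 2's hobby must be chess (nothing else left).
Clue 5: the rose grower is in house 1.
By clue 5, the orchid grower is in house 2.
House 4 flower: only tulip fits.
So: house 1 = pie/rose/cooking, house 2 = pudding/orchid/chess, house 3 = mousse/poppy/hiking, house 4 = cookies/tulip/photography, house 5 = cake/daisy/yoga.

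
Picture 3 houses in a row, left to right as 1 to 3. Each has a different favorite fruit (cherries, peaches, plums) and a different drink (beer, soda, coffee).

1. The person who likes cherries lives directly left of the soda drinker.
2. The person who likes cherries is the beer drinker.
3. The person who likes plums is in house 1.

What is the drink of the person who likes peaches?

By clue 3, the person who likes plums is in house 1.
That leaves peaches as the favorite fruit for house 3.
From clue 1, the soda drinker must be in house 3.
The beer drinker is in house 2 (clue 2).
So house 2 gets cherries for favorite fruit.
That leaves coffee as the drink for house 1.
So: house 1 = plums/coffee, house 2 = cherries/beer, house 3 = peaches/soda.

soda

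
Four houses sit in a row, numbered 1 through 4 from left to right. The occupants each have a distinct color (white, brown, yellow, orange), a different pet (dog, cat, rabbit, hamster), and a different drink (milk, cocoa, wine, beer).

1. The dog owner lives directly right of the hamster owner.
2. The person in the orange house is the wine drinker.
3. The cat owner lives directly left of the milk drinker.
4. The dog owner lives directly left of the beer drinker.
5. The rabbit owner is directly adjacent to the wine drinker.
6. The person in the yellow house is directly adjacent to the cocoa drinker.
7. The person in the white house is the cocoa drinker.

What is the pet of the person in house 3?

House 4's pet must be rabbit (nothing else left).
The wine drinker is in house 3 (clue 5).
The only drink still possible for house 1 is cocoa.
House 2 drink: only milk fits.
House 4 drink: only beer fits.
From clue 2, the person in the orange house must be in house 3.
Clue 3: the cat owner is in house 1.
By clue 4, the dog owner is in house 3.
By clue 6, the person in the yellow house is in house 2.
By clue 7, the person in the white house is in house 1.
That leaves brown as the color for house 4.
House 2 pet: only hamster fits.
So: house 1 = white/cat/cocoa, house 2 = yellow/hamster/milk, house 3 = orange/dog/wine, house 4 = brown/rabbit/beer.

dog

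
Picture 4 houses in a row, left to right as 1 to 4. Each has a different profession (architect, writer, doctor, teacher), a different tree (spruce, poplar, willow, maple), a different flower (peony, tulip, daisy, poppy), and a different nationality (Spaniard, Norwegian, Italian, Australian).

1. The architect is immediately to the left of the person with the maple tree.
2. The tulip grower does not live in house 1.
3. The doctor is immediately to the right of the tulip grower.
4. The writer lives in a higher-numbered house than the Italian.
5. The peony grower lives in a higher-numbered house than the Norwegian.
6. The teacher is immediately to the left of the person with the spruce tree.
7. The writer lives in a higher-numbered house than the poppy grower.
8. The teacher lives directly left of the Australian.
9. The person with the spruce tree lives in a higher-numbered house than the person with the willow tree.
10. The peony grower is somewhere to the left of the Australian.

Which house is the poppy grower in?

1

House 4 flower: only daisy fits.
House 1's profession must be architect (nothing else left).
So house 1 gets poppy for flower.
Clue 1 places the person with the maple tree in house 2.
The doctor is narrowed to house 3 or 4; consider each.
Placing it in house 3 leads to a contradiction, so it's in house 4.
Clue 3: the tulip grower is in house 3.
So house 2 gets peony for flower.
Clue 5: the Norwegian is in house 1.
House 2 nationality: only Italian fits.
The writer is in house 3 (clue 4).
House 2 profession: only teacher fits.
From clue 6, the person with the spruce tree must be in house 3.
From clue 8, the Australian must be in house 3.
By clue 9, the person with the willow tree is in house 1.
That leaves poplar as the tree for house 4.
The only nationality still possible for house 4 is Spaniard.
So: house 1 = architect/willow/poppy/Norwegian, house 2 = teacher/maple/peony/Italian, house 3 = writer/spruce/tulip/Australian, house 4 = doctor/poplar/daisy/Spaniard.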